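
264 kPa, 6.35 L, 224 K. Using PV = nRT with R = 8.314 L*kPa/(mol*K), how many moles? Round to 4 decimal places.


PV = nRT, solve for n = PV / (RT).
PV = 264 * 6.35 = 1676.4
RT = 8.314 * 224 = 1862.336
n = 1676.4 / 1862.336
n = 0.9001598 mol, rounded to 4 dp:

0.9002 mol


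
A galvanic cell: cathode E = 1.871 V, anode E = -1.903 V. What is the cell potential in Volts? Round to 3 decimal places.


Standard cell potential: E_cell = E_cathode - E_anode.
E_cell = 1.871 - (-1.903)
E_cell = 3.774 V, rounded to 3 dp:

3.774 V


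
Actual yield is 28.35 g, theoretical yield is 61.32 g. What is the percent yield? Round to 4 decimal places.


% yield = 100 * actual / theoretical
% yield = 100 * 28.35 / 61.32
% yield = 46.23287671 %, rounded to 4 dp:

46.2329 %


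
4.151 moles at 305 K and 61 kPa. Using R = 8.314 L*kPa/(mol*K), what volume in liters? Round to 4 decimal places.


PV = nRT, solve for V = nRT / P.
nRT = 4.151 * 8.314 * 305 = 10525.9813
V = 10525.9813 / 61
V = 172.55707049 L, rounded to 4 dp:

172.5571 L


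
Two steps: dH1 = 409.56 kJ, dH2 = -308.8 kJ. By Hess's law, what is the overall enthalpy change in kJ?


Hess's law: enthalpy is a state function, so add the step enthalpies.
dH_total = dH1 + dH2 = 409.56 + (-308.8)
dH_total = 100.76 kJ:

100.76 kJ


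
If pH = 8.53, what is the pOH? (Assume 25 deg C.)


At 25 deg C, pH + pOH = 14.
pOH = 14 - pH = 14 - 8.53
pOH = 5.47:

5.47


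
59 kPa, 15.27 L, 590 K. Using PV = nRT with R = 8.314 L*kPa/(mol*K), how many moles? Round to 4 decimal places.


PV = nRT, solve for n = PV / (RT).
PV = 59 * 15.27 = 900.93
RT = 8.314 * 590 = 4905.26
n = 900.93 / 4905.26
n = 0.18366611 mol, rounded to 4 dp:

0.1837 mol


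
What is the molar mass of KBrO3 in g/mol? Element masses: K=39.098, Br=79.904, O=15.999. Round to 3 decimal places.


M = sum(count * atomic_mass) over atoms.
M = 1*39.098 + 1*79.904 + 3*15.999
M = 39.098 + 79.904 + 47.997
M = 166.999 g/mol, rounded to 3 dp:

166.999 g/mol


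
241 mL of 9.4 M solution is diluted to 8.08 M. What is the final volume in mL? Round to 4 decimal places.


Dilution: M1*V1 = M2*V2, solve for V2.
V2 = M1*V1 / M2
V2 = 9.4 * 241 / 8.08
V2 = 2265.4 / 8.08
V2 = 280.37128713 mL, rounded to 4 dp:

280.3713 mL


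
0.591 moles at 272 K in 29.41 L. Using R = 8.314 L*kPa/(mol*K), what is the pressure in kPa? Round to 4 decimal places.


PV = nRT, solve for P = nRT / V.
nRT = 0.591 * 8.314 * 272 = 1336.4921
P = 1336.4921 / 29.41
P = 45.44345801 kPa, rounded to 4 dp:

45.4435 kPa


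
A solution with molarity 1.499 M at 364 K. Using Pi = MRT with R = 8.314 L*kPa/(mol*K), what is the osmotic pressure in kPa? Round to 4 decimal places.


Osmotic pressure (van't Hoff): Pi = M*R*T.
RT = 8.314 * 364 = 3026.296
Pi = 1.499 * 3026.296
Pi = 4536.417704 kPa, rounded to 4 dp:

4536.4177 kPa


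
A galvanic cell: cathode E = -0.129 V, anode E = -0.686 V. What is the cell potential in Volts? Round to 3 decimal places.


Standard cell potential: E_cell = E_cathode - E_anode.
E_cell = -0.129 - (-0.686)
E_cell = 0.557 V, rounded to 3 dp:

0.557 V


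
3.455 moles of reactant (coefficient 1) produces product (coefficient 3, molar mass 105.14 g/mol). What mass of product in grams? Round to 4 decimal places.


Use the coefficient ratio to convert reactant moles to product moles, then multiply by the product's molar mass.
moles_P = moles_R * (coeff_P / coeff_R) = 3.455 * (3/1) = 10.365
mass_P = moles_P * M_P = 10.365 * 105.14
mass_P = 1089.7761 g, rounded to 4 dp:

1089.7761 g


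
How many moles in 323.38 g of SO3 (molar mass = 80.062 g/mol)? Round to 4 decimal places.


n = mass / M
n = 323.38 / 80.062
n = 4.03911968 mol, rounded to 4 dp:

4.0391 mol


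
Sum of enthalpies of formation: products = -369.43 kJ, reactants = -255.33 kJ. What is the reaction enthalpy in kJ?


dH_rxn = sum(dH_f products) - sum(dH_f reactants)
dH_rxn = -369.43 - (-255.33)
dH_rxn = -114.1 kJ:

-114.10 kJ


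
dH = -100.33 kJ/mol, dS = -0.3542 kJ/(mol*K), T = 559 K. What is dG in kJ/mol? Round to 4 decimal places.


Gibbs: dG = dH - T*dS (consistent units, dS already in kJ/(mol*K)).
T*dS = 559 * -0.3542 = -197.9978
dG = -100.33 - (-197.9978)
dG = 97.6678 kJ/mol, rounded to 4 dp:

97.6678 kJ/mol


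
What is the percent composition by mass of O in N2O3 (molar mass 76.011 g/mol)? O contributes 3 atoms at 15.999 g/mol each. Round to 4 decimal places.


pct = 100 * (n_elem * M_elem) / M_total
mass_contribution = 3 * 15.999 = 47.997 g/mol
pct = 100 * 47.997 / 76.011
pct = 63.14480799 %, rounded to 4 dp:

63.1448 %


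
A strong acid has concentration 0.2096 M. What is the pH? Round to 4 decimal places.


A strong acid dissociates completely, so [H+] equals the given concentration.
pH = -log10([H+]) = -log10(0.2096)
pH = 0.67860872, rounded to 4 dp:

0.6786


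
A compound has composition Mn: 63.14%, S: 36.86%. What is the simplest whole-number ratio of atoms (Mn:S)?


Assume 100 g of compound, divide each mass% by atomic mass to get moles, then normalize by the smallest to get a raw atom ratio.
Moles per 100 g: Mn: 63.14/54.938 = 1.1493, S: 36.86/32.065 = 1.1495
Raw ratio (divide by min = 1.1493): Mn: 1.0, S: 1.0
Multiply by 1 to clear fractions: Mn: 1.0 ~= 1, S: 1.0 ~= 1
Reduce by GCD to get the simplest whole-number ratio:

1:1


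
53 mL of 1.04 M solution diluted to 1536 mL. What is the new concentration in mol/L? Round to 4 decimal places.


Dilution: M1*V1 = M2*V2, solve for M2.
M2 = M1*V1 / V2
M2 = 1.04 * 53 / 1536
M2 = 55.12 / 1536
M2 = 0.03588542 mol/L, rounded to 4 dp:

0.0359 mol/L


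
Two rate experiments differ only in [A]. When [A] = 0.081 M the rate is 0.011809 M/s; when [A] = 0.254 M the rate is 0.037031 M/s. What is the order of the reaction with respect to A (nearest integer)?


Rate is proportional to [A]^n, so rate2/rate1 = ([A]2/[A]1)^n. Take logs to solve for n.
rate2/rate1 = 0.037031 / 0.011809 = 3.1358
[A]2/[A]1 = 0.254 / 0.081 = 3.1358
n = ln(3.1358) / ln(3.1358) = 1.0
Nearest integer order:

1


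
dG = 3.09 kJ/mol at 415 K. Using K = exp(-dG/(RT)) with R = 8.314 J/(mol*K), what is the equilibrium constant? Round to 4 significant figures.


dG is in kJ/mol; multiply by 1000 to match R in J/(mol*K).
RT = 8.314 * 415 = 3450.31 J/mol
exponent = -dG*1000 / (RT) = -(3.09*1000) / 3450.31 = -0.8955717
K = exp(-0.8955717)
K = 0.40837406, rounded to 4 significant figures:

0.4084


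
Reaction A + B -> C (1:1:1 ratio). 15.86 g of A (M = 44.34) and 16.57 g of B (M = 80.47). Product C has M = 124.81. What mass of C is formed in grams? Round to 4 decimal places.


Find moles of each reactant; the smaller value is the limiting reagent in a 1:1:1 reaction, so moles_C equals moles of the limiter.
n_A = mass_A / M_A = 15.86 / 44.34 = 0.357691 mol
n_B = mass_B / M_B = 16.57 / 80.47 = 0.205915 mol
Limiting reagent: B (smaller), n_limiting = 0.205915 mol
mass_C = n_limiting * M_C = 0.205915 * 124.81
mass_C = 25.70025115 g, rounded to 4 dp:

25.7003 g


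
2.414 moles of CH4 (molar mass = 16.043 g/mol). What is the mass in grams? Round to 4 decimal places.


mass = n * M
mass = 2.414 * 16.043
mass = 38.727802 g, rounded to 4 dp:

38.7278 g


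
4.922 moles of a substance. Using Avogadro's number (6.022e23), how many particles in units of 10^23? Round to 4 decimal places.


N = n * NA, then divide by 1e23 for the requested units.
N / 1e23 = n * 6.022
N / 1e23 = 4.922 * 6.022
N / 1e23 = 29.640284, rounded to 4 dp:

29.6403


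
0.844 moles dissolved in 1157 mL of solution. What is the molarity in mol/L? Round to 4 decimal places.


Convert volume to liters: V_L = V_mL / 1000.
V_L = 1157 / 1000 = 1.157 L
M = n / V_L = 0.844 / 1.157
M = 0.72947277 mol/L, rounded to 4 dp:

0.7295 mol/L


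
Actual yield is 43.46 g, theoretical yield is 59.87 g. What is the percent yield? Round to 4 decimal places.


% yield = 100 * actual / theoretical
% yield = 100 * 43.46 / 59.87
% yield = 72.59061299 %, rounded to 4 dp:

72.5906 %


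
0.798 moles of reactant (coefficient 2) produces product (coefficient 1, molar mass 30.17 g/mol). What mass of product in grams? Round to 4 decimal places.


Use the coefficient ratio to convert reactant moles to product moles, then multiply by the product's molar mass.
moles_P = moles_R * (coeff_P / coeff_R) = 0.798 * (1/2) = 0.399
mass_P = moles_P * M_P = 0.399 * 30.17
mass_P = 12.03783 g, rounded to 4 dp:

12.0378 g


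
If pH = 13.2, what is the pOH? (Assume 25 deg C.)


At 25 deg C, pH + pOH = 14.
pOH = 14 - pH = 14 - 13.2
pOH = 0.8:

0.80


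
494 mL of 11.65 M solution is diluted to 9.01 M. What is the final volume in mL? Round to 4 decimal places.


Dilution: M1*V1 = M2*V2, solve for V2.
V2 = M1*V1 / M2
V2 = 11.65 * 494 / 9.01
V2 = 5755.1 / 9.01
V2 = 638.74583796 mL, rounded to 4 dp:

638.7458 mL


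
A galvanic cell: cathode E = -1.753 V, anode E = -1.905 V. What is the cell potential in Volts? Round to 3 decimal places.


Standard cell potential: E_cell = E_cathode - E_anode.
E_cell = -1.753 - (-1.905)
E_cell = 0.152 V, rounded to 3 dp:

0.152 V


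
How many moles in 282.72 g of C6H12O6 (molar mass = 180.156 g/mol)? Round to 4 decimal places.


n = mass / M
n = 282.72 / 180.156
n = 1.5693066 mol, rounded to 4 dp:

1.5693 mol


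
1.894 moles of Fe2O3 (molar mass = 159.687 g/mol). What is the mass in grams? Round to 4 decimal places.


mass = n * M
mass = 1.894 * 159.687
mass = 302.447178 g, rounded to 4 dp:

302.4472 g


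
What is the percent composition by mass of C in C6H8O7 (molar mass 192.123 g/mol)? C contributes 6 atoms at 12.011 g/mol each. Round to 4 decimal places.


pct = 100 * (n_elem * M_elem) / M_total
mass_contribution = 6 * 12.011 = 72.066 g/mol
pct = 100 * 72.066 / 192.123
pct = 37.51034494 %, rounded to 4 dp:

37.5103 %


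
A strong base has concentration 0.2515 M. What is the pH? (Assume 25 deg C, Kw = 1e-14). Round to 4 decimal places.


A strong base dissociates completely, so [OH-] equals the given concentration.
pOH = -log10([OH-]) = -log10(0.2515) = 0.599462
pH = 14 - pOH = 14 - 0.599462
pH = 13.400538, rounded to 4 dp:

13.4005


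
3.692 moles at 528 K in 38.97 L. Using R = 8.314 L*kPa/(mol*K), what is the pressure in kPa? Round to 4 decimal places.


PV = nRT, solve for P = nRT / V.
nRT = 3.692 * 8.314 * 528 = 16207.1121
P = 16207.1121 / 38.97
P = 415.88688992 kPa, rounded to 4 dp:

415.8869 kPa


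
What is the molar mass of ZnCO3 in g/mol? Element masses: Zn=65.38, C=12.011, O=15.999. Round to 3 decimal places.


M = sum(count * atomic_mass) over atoms.
M = 1*65.38 + 1*12.011 + 3*15.999
M = 65.38 + 12.011 + 47.997
M = 125.388 g/mol, rounded to 3 dp:

125.388 g/mol


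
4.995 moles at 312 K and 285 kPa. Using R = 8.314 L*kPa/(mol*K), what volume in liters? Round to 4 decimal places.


PV = nRT, solve for V = nRT / P.
nRT = 4.995 * 8.314 * 312 = 12956.8702
V = 12956.8702 / 285
V = 45.46270246 L, rounded to 4 dp:

45.4627 L


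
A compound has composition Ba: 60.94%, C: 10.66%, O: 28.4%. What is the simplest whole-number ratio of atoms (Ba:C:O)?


Assume 100 g of compound, divide each mass% by atomic mass to get moles, then normalize by the smallest to get a raw atom ratio.
Moles per 100 g: Ba: 60.94/137.327 = 0.4438, C: 10.66/12.011 = 0.8875, O: 28.4/15.999 = 1.7751
Raw ratio (divide by min = 0.4438): Ba: 1.0, C: 2.0, O: 4.0
Multiply by 1 to clear fractions: Ba: 1.0 ~= 1, C: 2.0 ~= 2, O: 4.0 ~= 4
Reduce by GCD to get the simplest whole-number ratio:

1:2:4


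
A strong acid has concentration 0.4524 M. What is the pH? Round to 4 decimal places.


A strong acid dissociates completely, so [H+] equals the given concentration.
pH = -log10([H+]) = -log10(0.4524)
pH = 0.3444774, rounded to 4 dp:

0.3445


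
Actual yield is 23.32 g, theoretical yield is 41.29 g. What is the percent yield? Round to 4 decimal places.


% yield = 100 * actual / theoretical
% yield = 100 * 23.32 / 41.29
% yield = 56.47856624 %, rounded to 4 dp:

56.4786 %


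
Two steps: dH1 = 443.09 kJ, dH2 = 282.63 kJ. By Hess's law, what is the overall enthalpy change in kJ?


Hess's law: enthalpy is a state function, so add the step enthalpies.
dH_total = dH1 + dH2 = 443.09 + (282.63)
dH_total = 725.72 kJ:

725.72 kJ


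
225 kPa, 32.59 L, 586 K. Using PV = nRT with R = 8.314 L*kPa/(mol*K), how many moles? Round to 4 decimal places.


PV = nRT, solve for n = PV / (RT).
PV = 225 * 32.59 = 7332.75
RT = 8.314 * 586 = 4872.004
n = 7332.75 / 4872.004
n = 1.50507881 mol, rounded to 4 dp:

1.5051 mol


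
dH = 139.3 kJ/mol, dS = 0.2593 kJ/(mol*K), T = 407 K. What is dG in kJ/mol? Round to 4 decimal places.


Gibbs: dG = dH - T*dS (consistent units, dS already in kJ/(mol*K)).
T*dS = 407 * 0.2593 = 105.5351
dG = 139.3 - (105.5351)
dG = 33.7649 kJ/mol, rounded to 4 dp:

33.7649 kJ/mol


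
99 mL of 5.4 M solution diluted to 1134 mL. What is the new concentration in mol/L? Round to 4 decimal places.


Dilution: M1*V1 = M2*V2, solve for M2.
M2 = M1*V1 / V2
M2 = 5.4 * 99 / 1134
M2 = 534.6 / 1134
M2 = 0.47142857 mol/L, rounded to 4 dp:

0.4714 mol/L


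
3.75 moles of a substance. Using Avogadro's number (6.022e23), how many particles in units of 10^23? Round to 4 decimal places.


N = n * NA, then divide by 1e23 for the requested units.
N / 1e23 = n * 6.022
N / 1e23 = 3.75 * 6.022
N / 1e23 = 22.5825, rounded to 4 dp:

22.5825


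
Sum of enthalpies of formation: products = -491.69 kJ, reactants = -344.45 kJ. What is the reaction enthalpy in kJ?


dH_rxn = sum(dH_f products) - sum(dH_f reactants)
dH_rxn = -491.69 - (-344.45)
dH_rxn = -147.24 kJ:

-147.24 kJ


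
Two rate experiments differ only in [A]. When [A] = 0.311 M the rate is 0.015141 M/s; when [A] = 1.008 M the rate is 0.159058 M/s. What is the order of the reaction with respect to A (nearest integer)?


Rate is proportional to [A]^n, so rate2/rate1 = ([A]2/[A]1)^n. Take logs to solve for n.
rate2/rate1 = 0.159058 / 0.015141 = 10.5051
[A]2/[A]1 = 1.008 / 0.311 = 3.2412
n = ln(10.5051) / ln(3.2412) = 2.0
Nearest integer order:

2


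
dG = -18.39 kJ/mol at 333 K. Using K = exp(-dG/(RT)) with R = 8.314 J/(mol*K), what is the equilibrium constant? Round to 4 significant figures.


dG is in kJ/mol; multiply by 1000 to match R in J/(mol*K).
RT = 8.314 * 333 = 2768.562 J/mol
exponent = -dG*1000 / (RT) = -(-18.39*1000) / 2768.562 = 6.64243748
K = exp(6.64243748)
K = 766.96217, rounded to 4 significant figures:

767.0


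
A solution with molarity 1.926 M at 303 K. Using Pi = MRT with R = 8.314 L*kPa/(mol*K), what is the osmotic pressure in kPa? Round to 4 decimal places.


Osmotic pressure (van't Hoff): Pi = M*R*T.
RT = 8.314 * 303 = 2519.142
Pi = 1.926 * 2519.142
Pi = 4851.867492 kPa, rounded to 4 dp:

4851.8675 kPa


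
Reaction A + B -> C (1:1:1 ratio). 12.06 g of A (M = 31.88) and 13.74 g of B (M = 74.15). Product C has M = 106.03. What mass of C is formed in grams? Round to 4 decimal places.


Find moles of each reactant; the smaller value is the limiting reagent in a 1:1:1 reaction, so moles_C equals moles of the limiter.
n_A = mass_A / M_A = 12.06 / 31.88 = 0.378294 mol
n_B = mass_B / M_B = 13.74 / 74.15 = 0.1853 mol
Limiting reagent: B (smaller), n_limiting = 0.1853 mol
mass_C = n_limiting * M_C = 0.1853 * 106.03
mass_C = 19.647359 g, rounded to 4 dp:

19.6474 g


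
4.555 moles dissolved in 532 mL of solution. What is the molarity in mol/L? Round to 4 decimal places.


Convert volume to liters: V_L = V_mL / 1000.
V_L = 532 / 1000 = 0.532 L
M = n / V_L = 4.555 / 0.532
M = 8.56203008 mol/L, rounded to 4 dp:

8.5620 mol/L


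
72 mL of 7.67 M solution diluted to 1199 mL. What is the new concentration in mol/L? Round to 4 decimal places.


Dilution: M1*V1 = M2*V2, solve for M2.
M2 = M1*V1 / V2
M2 = 7.67 * 72 / 1199
M2 = 552.24 / 1199
M2 = 0.46058382 mol/L, rounded to 4 dp:

0.4606 mol/L


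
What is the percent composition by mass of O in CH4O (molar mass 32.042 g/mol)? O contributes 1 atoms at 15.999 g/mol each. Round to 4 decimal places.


pct = 100 * (n_elem * M_elem) / M_total
mass_contribution = 1 * 15.999 = 15.999 g/mol
pct = 100 * 15.999 / 32.042
pct = 49.93134012 %, rounded to 4 dp:

49.9313 %


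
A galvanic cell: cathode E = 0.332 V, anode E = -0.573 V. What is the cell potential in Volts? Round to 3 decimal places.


Standard cell potential: E_cell = E_cathode - E_anode.
E_cell = 0.332 - (-0.573)
E_cell = 0.905 V, rounded to 3 dp:

0.905 V


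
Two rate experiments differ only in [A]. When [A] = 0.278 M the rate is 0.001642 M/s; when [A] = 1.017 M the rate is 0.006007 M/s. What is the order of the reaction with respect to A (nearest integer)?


Rate is proportional to [A]^n, so rate2/rate1 = ([A]2/[A]1)^n. Take logs to solve for n.
rate2/rate1 = 0.006007 / 0.001642 = 3.6583
[A]2/[A]1 = 1.017 / 0.278 = 3.6583
n = ln(3.6583) / ln(3.6583) = 1.0
Nearest integer order:

1


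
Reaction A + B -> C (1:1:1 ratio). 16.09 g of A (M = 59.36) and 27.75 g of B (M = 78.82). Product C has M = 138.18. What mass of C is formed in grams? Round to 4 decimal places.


Find moles of each reactant; the smaller value is the limiting reagent in a 1:1:1 reaction, so moles_C equals moles of the limiter.
n_A = mass_A / M_A = 16.09 / 59.36 = 0.271058 mol
n_B = mass_B / M_B = 27.75 / 78.82 = 0.352068 mol
Limiting reagent: A (smaller), n_limiting = 0.271058 mol
mass_C = n_limiting * M_C = 0.271058 * 138.18
mass_C = 37.45479444 g, rounded to 4 dp:

37.4548 g


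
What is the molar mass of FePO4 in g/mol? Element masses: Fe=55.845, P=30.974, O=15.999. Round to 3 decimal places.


M = sum(count * atomic_mass) over atoms.
M = 1*55.845 + 1*30.974 + 4*15.999
M = 55.845 + 30.974 + 63.996
M = 150.815 g/mol, rounded to 3 dp:

150.815 g/mol


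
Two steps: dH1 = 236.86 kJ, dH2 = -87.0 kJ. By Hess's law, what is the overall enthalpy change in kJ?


Hess's law: enthalpy is a state function, so add the step enthalpies.
dH_total = dH1 + dH2 = 236.86 + (-87.0)
dH_total = 149.86 kJ:

149.86 kJ


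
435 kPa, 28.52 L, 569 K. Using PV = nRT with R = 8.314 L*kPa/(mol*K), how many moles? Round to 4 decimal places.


PV = nRT, solve for n = PV / (RT).
PV = 435 * 28.52 = 12406.2
RT = 8.314 * 569 = 4730.666
n = 12406.2 / 4730.666
n = 2.62250601 mol, rounded to 4 dp:

2.6225 mol


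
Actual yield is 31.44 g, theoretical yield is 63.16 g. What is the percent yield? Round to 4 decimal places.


% yield = 100 * actual / theoretical
% yield = 100 * 31.44 / 63.16
% yield = 49.77834072 %, rounded to 4 dp:

49.7783 %


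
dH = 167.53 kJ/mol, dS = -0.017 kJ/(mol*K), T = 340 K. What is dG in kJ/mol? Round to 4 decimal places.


Gibbs: dG = dH - T*dS (consistent units, dS already in kJ/(mol*K)).
T*dS = 340 * -0.017 = -5.78
dG = 167.53 - (-5.78)
dG = 173.31 kJ/mol, rounded to 4 dp:

173.3100 kJ/mol


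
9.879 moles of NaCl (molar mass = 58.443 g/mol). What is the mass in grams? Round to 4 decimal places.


mass = n * M
mass = 9.879 * 58.443
mass = 577.358397 g, rounded to 4 dp:

577.3584 g


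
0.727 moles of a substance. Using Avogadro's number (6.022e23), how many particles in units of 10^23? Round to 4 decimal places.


N = n * NA, then divide by 1e23 for the requested units.
N / 1e23 = n * 6.022
N / 1e23 = 0.727 * 6.022
N / 1e23 = 4.377994, rounded to 4 dp:

4.3780


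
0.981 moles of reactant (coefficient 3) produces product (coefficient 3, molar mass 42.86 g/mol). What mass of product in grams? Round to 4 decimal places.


Use the coefficient ratio to convert reactant moles to product moles, then multiply by the product's molar mass.
moles_P = moles_R * (coeff_P / coeff_R) = 0.981 * (3/3) = 0.981
mass_P = moles_P * M_P = 0.981 * 42.86
mass_P = 42.04566 g, rounded to 4 dp:

42.0457 g


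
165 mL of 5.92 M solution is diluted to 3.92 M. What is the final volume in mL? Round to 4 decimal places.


Dilution: M1*V1 = M2*V2, solve for V2.
V2 = M1*V1 / M2
V2 = 5.92 * 165 / 3.92
V2 = 976.8 / 3.92
V2 = 249.18367347 mL, rounded to 4 dp:

249.1837 mL


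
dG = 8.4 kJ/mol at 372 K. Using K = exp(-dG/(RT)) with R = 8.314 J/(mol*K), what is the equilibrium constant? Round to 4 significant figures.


dG is in kJ/mol; multiply by 1000 to match R in J/(mol*K).
RT = 8.314 * 372 = 3092.808 J/mol
exponent = -dG*1000 / (RT) = -(8.4*1000) / 3092.808 = -2.71597849
K = exp(-2.71597849)
K = 0.066140204, rounded to 4 significant figures:

0.06614


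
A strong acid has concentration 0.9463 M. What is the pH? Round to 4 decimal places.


A strong acid dissociates completely, so [H+] equals the given concentration.
pH = -log10([H+]) = -log10(0.9463)
pH = 0.02397116, rounded to 4 dp:

0.0240


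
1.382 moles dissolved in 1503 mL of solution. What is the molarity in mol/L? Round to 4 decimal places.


Convert volume to liters: V_L = V_mL / 1000.
V_L = 1503 / 1000 = 1.503 L
M = n / V_L = 1.382 / 1.503
M = 0.91949434 mol/L, rounded to 4 dp:

0.9195 mol/L


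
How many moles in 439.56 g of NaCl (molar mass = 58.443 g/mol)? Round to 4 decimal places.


n = mass / M
n = 439.56 / 58.443
n = 7.52117448 mol, rounded to 4 dp:

7.5212 mol


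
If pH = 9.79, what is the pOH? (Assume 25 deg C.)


At 25 deg C, pH + pOH = 14.
pOH = 14 - pH = 14 - 9.79
pOH = 4.21:

4.21


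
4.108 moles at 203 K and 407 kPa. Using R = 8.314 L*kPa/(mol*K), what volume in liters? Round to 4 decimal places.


PV = nRT, solve for V = nRT / P.
nRT = 4.108 * 8.314 * 203 = 6933.2441
V = 6933.2441 / 407
V = 17.03499779 L, rounded to 4 dp:

17.0350 L


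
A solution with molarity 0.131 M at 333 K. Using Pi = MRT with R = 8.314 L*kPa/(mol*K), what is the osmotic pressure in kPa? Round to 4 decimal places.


Osmotic pressure (van't Hoff): Pi = M*R*T.
RT = 8.314 * 333 = 2768.562
Pi = 0.131 * 2768.562
Pi = 362.681622 kPa, rounded to 4 dp:

362.6816 kPa


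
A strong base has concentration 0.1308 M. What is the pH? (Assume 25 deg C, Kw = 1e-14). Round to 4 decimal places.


A strong base dissociates completely, so [OH-] equals the given concentration.
pOH = -log10([OH-]) = -log10(0.1308) = 0.883392
pH = 14 - pOH = 14 - 0.883392
pH = 13.116608, rounded to 4 dp:

13.1166


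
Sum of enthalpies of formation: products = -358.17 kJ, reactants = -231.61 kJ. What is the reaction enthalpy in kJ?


dH_rxn = sum(dH_f products) - sum(dH_f reactants)
dH_rxn = -358.17 - (-231.61)
dH_rxn = -126.56 kJ:

-126.56 kJ


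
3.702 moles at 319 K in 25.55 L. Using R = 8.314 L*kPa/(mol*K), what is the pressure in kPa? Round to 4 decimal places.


PV = nRT, solve for P = nRT / V.
nRT = 3.702 * 8.314 * 319 = 9818.3185
P = 9818.3185 / 25.55
P = 384.27861057 kPa, rounded to 4 dp:

384.2786 kPa


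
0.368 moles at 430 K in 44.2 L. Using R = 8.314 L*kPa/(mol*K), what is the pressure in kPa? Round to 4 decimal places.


PV = nRT, solve for P = nRT / V.
nRT = 0.368 * 8.314 * 430 = 1315.6074
P = 1315.6074 / 44.2
P = 29.7648733 kPa, rounded to 4 dp:

29.7649 kPa


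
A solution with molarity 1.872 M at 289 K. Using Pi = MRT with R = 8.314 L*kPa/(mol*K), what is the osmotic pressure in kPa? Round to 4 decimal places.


Osmotic pressure (van't Hoff): Pi = M*R*T.
RT = 8.314 * 289 = 2402.746
Pi = 1.872 * 2402.746
Pi = 4497.940512 kPa, rounded to 4 dp:

4497.9405 kPa


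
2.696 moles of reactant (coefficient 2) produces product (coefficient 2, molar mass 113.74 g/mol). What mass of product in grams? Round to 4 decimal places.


Use the coefficient ratio to convert reactant moles to product moles, then multiply by the product's molar mass.
moles_P = moles_R * (coeff_P / coeff_R) = 2.696 * (2/2) = 2.696
mass_P = moles_P * M_P = 2.696 * 113.74
mass_P = 306.64304 g, rounded to 4 dp:

306.6430 g


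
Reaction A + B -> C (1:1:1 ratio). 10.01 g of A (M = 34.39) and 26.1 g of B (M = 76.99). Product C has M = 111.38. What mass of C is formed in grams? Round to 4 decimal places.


Find moles of each reactant; the smaller value is the limiting reagent in a 1:1:1 reaction, so moles_C equals moles of the limiter.
n_A = mass_A / M_A = 10.01 / 34.39 = 0.291073 mol
n_B = mass_B / M_B = 26.1 / 76.99 = 0.339005 mol
Limiting reagent: A (smaller), n_limiting = 0.291073 mol
mass_C = n_limiting * M_C = 0.291073 * 111.38
mass_C = 32.41971074 g, rounded to 4 dp:

32.4197 g


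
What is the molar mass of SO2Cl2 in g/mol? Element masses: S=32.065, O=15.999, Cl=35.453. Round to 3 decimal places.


M = sum(count * atomic_mass) over atoms.
M = 1*32.065 + 2*15.999 + 2*35.453
M = 32.065 + 31.998 + 70.906
M = 134.969 g/mol, rounded to 3 dp:

134.969 g/mol


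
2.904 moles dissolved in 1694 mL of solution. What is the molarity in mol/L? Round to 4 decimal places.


Convert volume to liters: V_L = V_mL / 1000.
V_L = 1694 / 1000 = 1.694 L
M = n / V_L = 2.904 / 1.694
M = 1.71428571 mol/L, rounded to 4 dp:

1.7143 mol/L


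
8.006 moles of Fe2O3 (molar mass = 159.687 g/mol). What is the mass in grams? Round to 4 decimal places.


mass = n * M
mass = 8.006 * 159.687
mass = 1278.454122 g, rounded to 4 dp:

1278.4541 g


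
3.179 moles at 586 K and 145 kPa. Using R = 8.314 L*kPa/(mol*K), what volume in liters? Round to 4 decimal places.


PV = nRT, solve for V = nRT / P.
nRT = 3.179 * 8.314 * 586 = 15488.1007
V = 15488.1007 / 145
V = 106.81448759 L, rounded to 4 dp:

106.8145 L


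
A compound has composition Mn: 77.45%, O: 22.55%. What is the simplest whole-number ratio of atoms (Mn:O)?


Assume 100 g of compound, divide each mass% by atomic mass to get moles, then normalize by the smallest to get a raw atom ratio.
Moles per 100 g: Mn: 77.45/54.938 = 1.4098, O: 22.55/15.999 = 1.4095
Raw ratio (divide by min = 1.4095): Mn: 1.0, O: 1.0
Multiply by 1 to clear fractions: Mn: 1.0 ~= 1, O: 1.0 ~= 1
Reduce by GCD to get the simplest whole-number ratio:

1:1


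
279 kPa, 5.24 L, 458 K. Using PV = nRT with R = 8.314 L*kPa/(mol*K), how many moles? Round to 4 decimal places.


PV = nRT, solve for n = PV / (RT).
PV = 279 * 5.24 = 1461.96
RT = 8.314 * 458 = 3807.812
n = 1461.96 / 3807.812
n = 0.38393702 mol, rounded to 4 dp:

0.3839 mol


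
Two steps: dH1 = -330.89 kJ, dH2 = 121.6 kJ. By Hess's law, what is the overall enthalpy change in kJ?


Hess's law: enthalpy is a state function, so add the step enthalpies.
dH_total = dH1 + dH2 = -330.89 + (121.6)
dH_total = -209.29 kJ:

-209.29 kJ


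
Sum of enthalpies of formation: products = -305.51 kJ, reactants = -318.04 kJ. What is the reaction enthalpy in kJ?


dH_rxn = sum(dH_f products) - sum(dH_f reactants)
dH_rxn = -305.51 - (-318.04)
dH_rxn = 12.53 kJ:

12.53 kJ


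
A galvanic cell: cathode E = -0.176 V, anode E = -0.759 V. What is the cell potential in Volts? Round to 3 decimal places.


Standard cell potential: E_cell = E_cathode - E_anode.
E_cell = -0.176 - (-0.759)
E_cell = 0.583 V, rounded to 3 dp:

0.583 V


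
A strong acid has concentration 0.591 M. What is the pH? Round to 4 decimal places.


A strong acid dissociates completely, so [H+] equals the given concentration.
pH = -log10([H+]) = -log10(0.591)
pH = 0.22841252, rounded to 4 dp:

0.2284


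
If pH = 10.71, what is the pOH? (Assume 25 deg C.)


At 25 deg C, pH + pOH = 14.
pOH = 14 - pH = 14 - 10.71
pOH = 3.29:

3.29


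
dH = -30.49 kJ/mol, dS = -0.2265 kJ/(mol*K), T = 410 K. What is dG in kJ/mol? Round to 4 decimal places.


Gibbs: dG = dH - T*dS (consistent units, dS already in kJ/(mol*K)).
T*dS = 410 * -0.2265 = -92.865
dG = -30.49 - (-92.865)
dG = 62.375 kJ/mol, rounded to 4 dp:

62.3750 kJ/mol


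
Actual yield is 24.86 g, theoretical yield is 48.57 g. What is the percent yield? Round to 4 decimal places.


% yield = 100 * actual / theoretical
% yield = 100 * 24.86 / 48.57
% yield = 51.18385835 %, rounded to 4 dp:

51.1839 %


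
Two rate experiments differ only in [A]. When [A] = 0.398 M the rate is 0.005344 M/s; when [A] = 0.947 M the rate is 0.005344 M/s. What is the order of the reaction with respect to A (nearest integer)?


Rate is proportional to [A]^n, so rate2/rate1 = ([A]2/[A]1)^n. Take logs to solve for n.
rate2/rate1 = 0.005344 / 0.005344 = 1.0
[A]2/[A]1 = 0.947 / 0.398 = 2.3794
n = ln(1.0) / ln(2.3794) = 0.0
Nearest integer order:

0


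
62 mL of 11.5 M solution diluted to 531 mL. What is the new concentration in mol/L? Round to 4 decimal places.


Dilution: M1*V1 = M2*V2, solve for M2.
M2 = M1*V1 / V2
M2 = 11.5 * 62 / 531
M2 = 713.0 / 531
M2 = 1.34274953 mol/L, rounded to 4 dp:

1.3427 mol/L


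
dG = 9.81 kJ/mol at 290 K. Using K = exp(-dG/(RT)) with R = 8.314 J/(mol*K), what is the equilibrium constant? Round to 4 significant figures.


dG is in kJ/mol; multiply by 1000 to match R in J/(mol*K).
RT = 8.314 * 290 = 2411.06 J/mol
exponent = -dG*1000 / (RT) = -(9.81*1000) / 2411.06 = -4.06874984
K = exp(-4.06874984)
K = 0.017098751, rounded to 4 significant figures:

0.01710


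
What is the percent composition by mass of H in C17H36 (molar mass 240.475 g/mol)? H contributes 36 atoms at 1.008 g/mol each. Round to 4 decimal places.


pct = 100 * (n_elem * M_elem) / M_total
mass_contribution = 36 * 1.008 = 36.288 g/mol
pct = 100 * 36.288 / 240.475
pct = 15.09013411 %, rounded to 4 dp:

15.0901 %


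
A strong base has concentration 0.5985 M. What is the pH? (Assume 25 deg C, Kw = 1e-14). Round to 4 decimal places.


A strong base dissociates completely, so [OH-] equals the given concentration.
pOH = -log10([OH-]) = -log10(0.5985) = 0.222936
pH = 14 - pOH = 14 - 0.222936
pH = 13.777064, rounded to 4 dp:

13.7771


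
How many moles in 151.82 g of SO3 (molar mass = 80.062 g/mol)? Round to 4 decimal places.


n = mass / M
n = 151.82 / 80.062
n = 1.89628038 mol, rounded to 4 dp:

1.8963 mol


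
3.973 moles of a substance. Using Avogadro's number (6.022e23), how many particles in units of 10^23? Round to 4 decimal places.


N = n * NA, then divide by 1e23 for the requested units.
N / 1e23 = n * 6.022
N / 1e23 = 3.973 * 6.022
N / 1e23 = 23.925406, rounded to 4 dp:

23.9254


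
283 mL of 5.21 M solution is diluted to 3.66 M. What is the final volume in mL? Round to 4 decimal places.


Dilution: M1*V1 = M2*V2, solve for V2.
V2 = M1*V1 / M2
V2 = 5.21 * 283 / 3.66
V2 = 1474.43 / 3.66
V2 = 402.84972678 mL, rounded to 4 dp:

402.8497 mL


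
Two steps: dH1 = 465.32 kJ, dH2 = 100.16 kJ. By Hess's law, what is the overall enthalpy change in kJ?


Hess's law: enthalpy is a state function, so add the step enthalpies.
dH_total = dH1 + dH2 = 465.32 + (100.16)
dH_total = 565.48 kJ:

565.48 kJ


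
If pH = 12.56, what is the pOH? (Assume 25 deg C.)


At 25 deg C, pH + pOH = 14.
pOH = 14 - pH = 14 - 12.56
pOH = 1.44:

1.44


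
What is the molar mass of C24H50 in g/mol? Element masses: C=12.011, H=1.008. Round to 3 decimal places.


M = sum(count * atomic_mass) over atoms.
M = 24*12.011 + 50*1.008
M = 288.264 + 50.4
M = 338.664 g/mol, rounded to 3 dp:

338.664 g/mol


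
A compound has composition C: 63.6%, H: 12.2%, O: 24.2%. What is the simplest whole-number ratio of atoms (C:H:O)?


Assume 100 g of compound, divide each mass% by atomic mass to get moles, then normalize by the smallest to get a raw atom ratio.
Moles per 100 g: C: 63.6/12.011 = 5.2951, H: 12.2/1.008 = 12.1032, O: 24.2/15.999 = 1.5126
Raw ratio (divide by min = 1.5126): C: 3.501, H: 8.002, O: 1.0
Multiply by 2 to clear fractions: C: 7.001 ~= 7, H: 16.003 ~= 16, O: 2.0 ~= 2
Reduce by GCD to get the simplest whole-number ratio:

7:16:2


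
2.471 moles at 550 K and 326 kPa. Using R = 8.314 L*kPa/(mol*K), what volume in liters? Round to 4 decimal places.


PV = nRT, solve for V = nRT / P.
nRT = 2.471 * 8.314 * 550 = 11299.1417
V = 11299.1417 / 326
V = 34.65994387 L, rounded to 4 dp:

34.6599 L


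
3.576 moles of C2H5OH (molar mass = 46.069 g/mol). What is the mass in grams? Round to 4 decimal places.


mass = n * M
mass = 3.576 * 46.069
mass = 164.742744 g, rounded to 4 dp:

164.7427 g


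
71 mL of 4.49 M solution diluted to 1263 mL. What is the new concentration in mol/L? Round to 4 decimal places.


Dilution: M1*V1 = M2*V2, solve for M2.
M2 = M1*V1 / V2
M2 = 4.49 * 71 / 1263
M2 = 318.79 / 1263
M2 = 0.25240697 mol/L, rounded to 4 dp:

0.2524 mol/L


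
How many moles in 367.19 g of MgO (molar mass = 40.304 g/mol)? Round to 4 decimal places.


n = mass / M
n = 367.19 / 40.304
n = 9.11051012 mol, rounded to 4 dp:

9.1105 mol


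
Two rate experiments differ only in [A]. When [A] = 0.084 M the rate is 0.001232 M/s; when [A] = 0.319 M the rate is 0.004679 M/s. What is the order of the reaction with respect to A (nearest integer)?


Rate is proportional to [A]^n, so rate2/rate1 = ([A]2/[A]1)^n. Take logs to solve for n.
rate2/rate1 = 0.004679 / 0.001232 = 3.7979
[A]2/[A]1 = 0.319 / 0.084 = 3.7976
n = ln(3.7979) / ln(3.7976) = 1.0
Nearest integer order:

1


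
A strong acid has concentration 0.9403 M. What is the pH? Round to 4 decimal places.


A strong acid dissociates completely, so [H+] equals the given concentration.
pH = -log10([H+]) = -log10(0.9403)
pH = 0.02673356, rounded to 4 dp:

0.0267


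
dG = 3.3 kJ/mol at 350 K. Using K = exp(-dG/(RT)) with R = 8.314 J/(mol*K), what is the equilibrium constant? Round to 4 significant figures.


dG is in kJ/mol; multiply by 1000 to match R in J/(mol*K).
RT = 8.314 * 350 = 2909.9 J/mol
exponent = -dG*1000 / (RT) = -(3.3*1000) / 2909.9 = -1.13405959
K = exp(-1.13405959)
K = 0.32172453, rounded to 4 significant figures:

0.3217


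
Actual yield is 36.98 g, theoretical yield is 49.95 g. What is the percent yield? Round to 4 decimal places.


% yield = 100 * actual / theoretical
% yield = 100 * 36.98 / 49.95
% yield = 74.03403403 %, rounded to 4 dp:

74.0340 %


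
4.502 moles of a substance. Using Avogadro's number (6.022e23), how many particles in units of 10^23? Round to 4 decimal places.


N = n * NA, then divide by 1e23 for the requested units.
N / 1e23 = n * 6.022
N / 1e23 = 4.502 * 6.022
N / 1e23 = 27.111044, rounded to 4 dp:

27.1110


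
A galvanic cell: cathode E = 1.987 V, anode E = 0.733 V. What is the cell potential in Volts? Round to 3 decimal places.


Standard cell potential: E_cell = E_cathode - E_anode.
E_cell = 1.987 - (0.733)
E_cell = 1.254 V, rounded to 3 dp:

1.254 V


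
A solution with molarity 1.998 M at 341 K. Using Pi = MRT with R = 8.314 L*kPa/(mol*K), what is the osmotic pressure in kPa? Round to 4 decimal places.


Osmotic pressure (van't Hoff): Pi = M*R*T.
RT = 8.314 * 341 = 2835.074
Pi = 1.998 * 2835.074
Pi = 5664.477852 kPa, rounded to 4 dp:

5664.4779 kPa


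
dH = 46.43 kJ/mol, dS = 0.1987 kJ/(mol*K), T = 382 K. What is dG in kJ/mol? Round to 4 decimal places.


Gibbs: dG = dH - T*dS (consistent units, dS already in kJ/(mol*K)).
T*dS = 382 * 0.1987 = 75.9034
dG = 46.43 - (75.9034)
dG = -29.4734 kJ/mol, rounded to 4 dp:

-29.4734 kJ/mol


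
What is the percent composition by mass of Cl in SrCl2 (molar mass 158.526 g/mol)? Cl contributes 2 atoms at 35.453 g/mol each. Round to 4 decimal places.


pct = 100 * (n_elem * M_elem) / M_total
mass_contribution = 2 * 35.453 = 70.906 g/mol
pct = 100 * 70.906 / 158.526
pct = 44.72830955 %, rounded to 4 dp:

44.7283 %


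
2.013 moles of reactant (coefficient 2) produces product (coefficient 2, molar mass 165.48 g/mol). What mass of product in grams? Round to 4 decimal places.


Use the coefficient ratio to convert reactant moles to product moles, then multiply by the product's molar mass.
moles_P = moles_R * (coeff_P / coeff_R) = 2.013 * (2/2) = 2.013
mass_P = moles_P * M_P = 2.013 * 165.48
mass_P = 333.11124 g, rounded to 4 dp:

333.1112 g


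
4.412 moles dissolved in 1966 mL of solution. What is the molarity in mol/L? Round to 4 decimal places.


Convert volume to liters: V_L = V_mL / 1000.
V_L = 1966 / 1000 = 1.966 L
M = n / V_L = 4.412 / 1.966
M = 2.24415056 mol/L, rounded to 4 dp:

2.2442 mol/L


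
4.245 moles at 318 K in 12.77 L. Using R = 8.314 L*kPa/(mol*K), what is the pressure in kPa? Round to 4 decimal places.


PV = nRT, solve for P = nRT / V.
nRT = 4.245 * 8.314 * 318 = 11223.1517
P = 11223.1517 / 12.77
P = 878.86857478 kPa, rounded to 4 dp:

878.8686 kPa


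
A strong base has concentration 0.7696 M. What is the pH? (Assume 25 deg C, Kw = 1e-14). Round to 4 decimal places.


A strong base dissociates completely, so [OH-] equals the given concentration.
pOH = -log10([OH-]) = -log10(0.7696) = 0.113735
pH = 14 - pOH = 14 - 0.113735
pH = 13.886265, rounded to 4 dp:

13.8863


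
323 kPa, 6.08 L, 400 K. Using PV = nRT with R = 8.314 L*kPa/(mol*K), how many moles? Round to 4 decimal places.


PV = nRT, solve for n = PV / (RT).
PV = 323 * 6.08 = 1963.84
RT = 8.314 * 400 = 3325.6
n = 1963.84 / 3325.6
n = 0.59052201 mol, rounded to 4 dp:

0.5905 mol


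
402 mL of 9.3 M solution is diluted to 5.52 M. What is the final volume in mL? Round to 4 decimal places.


Dilution: M1*V1 = M2*V2, solve for V2.
V2 = M1*V1 / M2
V2 = 9.3 * 402 / 5.52
V2 = 3738.6 / 5.52
V2 = 677.2826087 mL, rounded to 4 dp:

677.2826 mL


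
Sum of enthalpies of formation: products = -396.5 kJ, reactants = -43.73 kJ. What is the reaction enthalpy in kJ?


dH_rxn = sum(dH_f products) - sum(dH_f reactants)
dH_rxn = -396.5 - (-43.73)
dH_rxn = -352.77 kJ:

-352.77 kJ


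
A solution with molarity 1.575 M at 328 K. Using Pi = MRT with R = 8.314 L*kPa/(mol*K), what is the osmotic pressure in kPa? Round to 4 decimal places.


Osmotic pressure (van't Hoff): Pi = M*R*T.
RT = 8.314 * 328 = 2726.992
Pi = 1.575 * 2726.992
Pi = 4295.0124 kPa, rounded to 4 dp:

4295.0124 kPa


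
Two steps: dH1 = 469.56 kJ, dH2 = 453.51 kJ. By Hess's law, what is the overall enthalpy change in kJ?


Hess's law: enthalpy is a state function, so add the step enthalpies.
dH_total = dH1 + dH2 = 469.56 + (453.51)
dH_total = 923.07 kJ:

923.07 kJ


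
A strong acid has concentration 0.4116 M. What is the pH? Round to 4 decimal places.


A strong acid dissociates completely, so [H+] equals the given concentration.
pH = -log10([H+]) = -log10(0.4116)
pH = 0.38552463, rounded to 4 dp:

0.3855


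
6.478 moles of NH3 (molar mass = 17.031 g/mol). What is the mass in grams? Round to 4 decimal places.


mass = n * M
mass = 6.478 * 17.031
mass = 110.326818 g, rounded to 4 dp:

110.3268 g


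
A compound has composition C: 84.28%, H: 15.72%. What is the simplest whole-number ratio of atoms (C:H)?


Assume 100 g of compound, divide each mass% by atomic mass to get moles, then normalize by the smallest to get a raw atom ratio.
Moles per 100 g: C: 84.28/12.011 = 7.0169, H: 15.72/1.008 = 15.5952
Raw ratio (divide by min = 7.0169): C: 1.0, H: 2.223
Multiply by 9 to clear fractions: C: 9.0 ~= 9, H: 20.003 ~= 20
Reduce by GCD to get the simplest whole-number ratio:

9:20


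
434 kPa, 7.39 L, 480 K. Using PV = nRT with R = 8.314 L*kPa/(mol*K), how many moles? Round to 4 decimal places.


PV = nRT, solve for n = PV / (RT).
PV = 434 * 7.39 = 3207.26
RT = 8.314 * 480 = 3990.72
n = 3207.26 / 3990.72
n = 0.80367954 mol, rounded to 4 dp:

0.8037 mol


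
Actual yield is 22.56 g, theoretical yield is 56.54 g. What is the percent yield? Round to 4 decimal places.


% yield = 100 * actual / theoretical
% yield = 100 * 22.56 / 56.54
% yield = 39.90095508 %, rounded to 4 dp:

39.9010 %


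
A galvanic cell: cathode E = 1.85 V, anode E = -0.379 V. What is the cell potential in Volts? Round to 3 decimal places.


Standard cell potential: E_cell = E_cathode - E_anode.
E_cell = 1.85 - (-0.379)
E_cell = 2.229 V, rounded to 3 dp:

2.229 V


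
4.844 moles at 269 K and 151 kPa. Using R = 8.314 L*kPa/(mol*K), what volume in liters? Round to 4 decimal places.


PV = nRT, solve for V = nRT / P.
nRT = 4.844 * 8.314 * 269 = 10833.4413
V = 10833.4413 / 151
V = 71.74464437 L, rounded to 4 dp:

71.7446 L
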